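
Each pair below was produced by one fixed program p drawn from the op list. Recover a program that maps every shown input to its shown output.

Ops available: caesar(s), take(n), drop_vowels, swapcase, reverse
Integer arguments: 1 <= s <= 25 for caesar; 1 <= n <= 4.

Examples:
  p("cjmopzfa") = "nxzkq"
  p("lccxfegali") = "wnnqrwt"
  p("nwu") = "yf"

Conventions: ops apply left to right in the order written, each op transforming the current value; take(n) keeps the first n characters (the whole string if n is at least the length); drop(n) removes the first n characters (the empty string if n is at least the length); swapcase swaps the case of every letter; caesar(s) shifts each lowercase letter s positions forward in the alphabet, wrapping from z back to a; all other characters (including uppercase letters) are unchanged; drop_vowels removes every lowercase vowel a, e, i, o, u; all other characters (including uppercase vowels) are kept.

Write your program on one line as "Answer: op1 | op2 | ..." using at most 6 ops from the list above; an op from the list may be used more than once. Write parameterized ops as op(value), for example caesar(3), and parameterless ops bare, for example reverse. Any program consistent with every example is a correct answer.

caesar(22) | caesar(8) | drop_vowels | caesar(7) | drop_vowels

Check, running the answer program on each example:
  "cjmopzfa" -> "yfiklvbw" -> "gnqstdje" -> "gnqstdj" -> "nuxzakq" -> "nxzkq"
  "lccxfegali" -> "hyytbacwhe" -> "pggbjikepm" -> "pggbjkpm" -> "wnniqrwt" -> "wnnqrwt"
  "nwu" -> "jsq" -> "ray" -> "ry" -> "yf" -> "yf"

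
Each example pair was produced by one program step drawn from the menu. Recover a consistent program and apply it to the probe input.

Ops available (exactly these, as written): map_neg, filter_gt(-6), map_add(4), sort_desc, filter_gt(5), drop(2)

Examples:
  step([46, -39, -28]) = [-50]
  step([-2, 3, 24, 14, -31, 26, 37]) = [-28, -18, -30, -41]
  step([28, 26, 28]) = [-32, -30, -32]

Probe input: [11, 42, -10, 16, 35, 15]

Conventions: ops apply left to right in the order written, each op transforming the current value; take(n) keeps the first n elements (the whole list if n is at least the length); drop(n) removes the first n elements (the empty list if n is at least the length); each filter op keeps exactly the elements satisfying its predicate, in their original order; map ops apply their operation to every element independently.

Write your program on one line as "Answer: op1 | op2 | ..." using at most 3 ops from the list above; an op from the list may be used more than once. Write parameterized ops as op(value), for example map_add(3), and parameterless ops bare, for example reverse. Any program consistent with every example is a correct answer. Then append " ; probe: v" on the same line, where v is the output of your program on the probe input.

filter_gt(5) | map_add(4) | map_neg ; probe: [-15, -46, -20, -39, -19]

Check, running the answer program on each example:
  [46, -39, -28] -> [46] -> [50] -> [-50]
  [-2, 3, 24, 14, -31, 26, 37] -> [24, 14, 26, 37] -> [28, 18, 30, 41] -> [-28, -18, -30, -41]
  [28, 26, 28] -> [28, 26, 28] -> [32, 30, 32] -> [-32, -30, -32]
  probe: [11, 42, -10, 16, 35, 15] -> [11, 42, 16, 35, 15] -> [15, 46, 20, 39, 19] -> [-15, -46, -20, -39, -19]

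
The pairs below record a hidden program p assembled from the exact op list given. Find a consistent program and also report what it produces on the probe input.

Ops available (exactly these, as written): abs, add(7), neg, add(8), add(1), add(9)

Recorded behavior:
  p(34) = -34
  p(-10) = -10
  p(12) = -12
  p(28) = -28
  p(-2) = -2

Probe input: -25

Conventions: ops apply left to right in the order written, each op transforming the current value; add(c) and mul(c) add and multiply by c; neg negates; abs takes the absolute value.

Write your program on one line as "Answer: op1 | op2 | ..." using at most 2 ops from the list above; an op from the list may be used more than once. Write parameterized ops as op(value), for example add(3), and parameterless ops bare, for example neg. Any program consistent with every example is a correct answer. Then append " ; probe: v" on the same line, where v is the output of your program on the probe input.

abs | neg ; probe: -25

Check, running the answer program on each example:
  34 -> 34 -> -34
  -10 -> 10 -> -10
  12 -> 12 -> -12
  28 -> 28 -> -28
  -2 -> 2 -> -2
  probe: -25 -> 25 -> -25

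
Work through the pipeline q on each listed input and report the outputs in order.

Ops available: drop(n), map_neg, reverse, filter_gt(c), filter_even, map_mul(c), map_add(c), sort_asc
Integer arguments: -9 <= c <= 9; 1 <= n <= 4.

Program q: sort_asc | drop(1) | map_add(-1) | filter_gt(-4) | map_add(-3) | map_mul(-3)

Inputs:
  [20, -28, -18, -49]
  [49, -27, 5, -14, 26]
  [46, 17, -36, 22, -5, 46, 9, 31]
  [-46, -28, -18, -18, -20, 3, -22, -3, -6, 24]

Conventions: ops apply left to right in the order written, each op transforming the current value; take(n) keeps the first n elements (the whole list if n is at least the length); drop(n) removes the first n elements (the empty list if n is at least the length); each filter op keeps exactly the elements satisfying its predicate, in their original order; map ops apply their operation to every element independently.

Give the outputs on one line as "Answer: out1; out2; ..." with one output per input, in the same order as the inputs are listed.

Execution, op by op:
  [20, -28, -18, -49] -> [-49, -28, -18, 20] -> [-28, -18, 20] -> [-29, -19, 19] -> [19] -> [16] -> [-48]
  [49, -27, 5, -14, 26] -> [-27, -14, 5, 26, 49] -> [-14, 5, 26, 49] -> [-15, 4, 25, 48] -> [4, 25, 48] -> [1, 22, 45] -> [-3, -66, -135]
  [46, 17, -36, 22, -5, 46, 9, 31] -> [-36, -5, 9, 17, 22, 31, 46, 46] -> [-5, 9, 17, 22, 31, 46, 46] -> [-6, 8, 16, 21, 30, 45, 45] -> [8, 16, 21, 30, 45, 45] -> [5, 13, 18, 27, 42, 42] -> [-15, -39, -54, -81, -126, -126]
  [-46, -28, -18, -18, -20, 3, -22, -3, -6, 24] -> [-46, -28, -22, -20, -18, -18, -6, -3, 3, 24] -> [-28, -22, -20, -18, -18, -6, -3, 3, 24] -> [-29, -23, -21, -19, -19, -7, -4, 2, 23] -> [2, 23] -> [-1, 20] -> [3, -60]

[-48]; [-3, -66, -135]; [-15, -39, -54, -81, -126, -126]; [3, -60]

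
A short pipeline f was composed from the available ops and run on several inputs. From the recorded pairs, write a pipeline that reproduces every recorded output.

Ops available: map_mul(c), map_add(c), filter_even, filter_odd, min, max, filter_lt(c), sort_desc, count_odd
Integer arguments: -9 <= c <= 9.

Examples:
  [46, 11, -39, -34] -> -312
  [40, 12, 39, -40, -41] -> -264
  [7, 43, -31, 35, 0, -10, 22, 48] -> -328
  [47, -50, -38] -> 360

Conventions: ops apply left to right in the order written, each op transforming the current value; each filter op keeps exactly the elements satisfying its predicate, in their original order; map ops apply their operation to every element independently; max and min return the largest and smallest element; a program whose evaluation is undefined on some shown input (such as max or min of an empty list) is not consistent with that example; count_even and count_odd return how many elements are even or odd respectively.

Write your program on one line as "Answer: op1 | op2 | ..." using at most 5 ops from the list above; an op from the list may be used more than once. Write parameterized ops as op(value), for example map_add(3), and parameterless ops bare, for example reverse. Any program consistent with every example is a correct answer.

filter_even | map_add(-7) | sort_desc | map_mul(-8) | min

Check, running the answer program on each example:
  [46, 11, -39, -34] -> [46, -34] -> [39, -41] -> [39, -41] -> [-312, 328] -> -312
  [40, 12, 39, -40, -41] -> [40, 12, -40] -> [33, 5, -47] -> [33, 5, -47] -> [-264, -40, 376] -> -264
  [7, 43, -31, 35, 0, -10, 22, 48] -> [0, -10, 22, 48] -> [-7, -17, 15, 41] -> [41, 15, -7, -17] -> [-328, -120, 56, 136] -> -328
  [47, -50, -38] -> [-50, -38] -> [-57, -45] -> [-45, -57] -> [360, 456] -> 360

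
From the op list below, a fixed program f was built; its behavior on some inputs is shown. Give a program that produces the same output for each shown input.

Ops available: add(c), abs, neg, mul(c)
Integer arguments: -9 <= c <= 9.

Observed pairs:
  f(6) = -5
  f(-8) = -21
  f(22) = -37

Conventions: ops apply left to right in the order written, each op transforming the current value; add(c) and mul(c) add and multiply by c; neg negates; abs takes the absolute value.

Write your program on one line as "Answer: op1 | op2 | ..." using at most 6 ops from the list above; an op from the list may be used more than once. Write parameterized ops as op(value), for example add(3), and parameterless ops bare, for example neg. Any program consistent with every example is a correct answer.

add(-3) | abs | neg | mul(2) | add(1)

Check, running the answer program on each example:
  6 -> 3 -> 3 -> -3 -> -6 -> -5
  -8 -> -11 -> 11 -> -11 -> -22 -> -21
  22 -> 19 -> 19 -> -19 -> -38 -> -37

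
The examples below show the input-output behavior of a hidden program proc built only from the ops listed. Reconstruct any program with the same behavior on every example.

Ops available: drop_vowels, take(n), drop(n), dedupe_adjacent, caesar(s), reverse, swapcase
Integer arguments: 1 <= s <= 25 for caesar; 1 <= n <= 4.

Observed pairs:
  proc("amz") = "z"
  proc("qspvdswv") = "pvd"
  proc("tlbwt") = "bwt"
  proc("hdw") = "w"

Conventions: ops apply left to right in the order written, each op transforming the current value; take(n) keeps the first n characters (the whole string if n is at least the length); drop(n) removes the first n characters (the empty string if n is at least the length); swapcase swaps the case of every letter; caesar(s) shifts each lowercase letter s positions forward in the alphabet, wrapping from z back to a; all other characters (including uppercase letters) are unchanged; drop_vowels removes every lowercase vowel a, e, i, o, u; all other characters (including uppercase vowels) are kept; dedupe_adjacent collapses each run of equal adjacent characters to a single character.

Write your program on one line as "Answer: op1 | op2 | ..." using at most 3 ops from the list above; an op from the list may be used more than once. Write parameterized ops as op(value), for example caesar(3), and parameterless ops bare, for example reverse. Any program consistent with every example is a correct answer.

drop(2) | take(3)

Check, running the answer program on each example:
  "amz" -> "z" -> "z"
  "qspvdswv" -> "pvdswv" -> "pvd"
  "tlbwt" -> "bwt" -> "bwt"
  "hdw" -> "w" -> "w"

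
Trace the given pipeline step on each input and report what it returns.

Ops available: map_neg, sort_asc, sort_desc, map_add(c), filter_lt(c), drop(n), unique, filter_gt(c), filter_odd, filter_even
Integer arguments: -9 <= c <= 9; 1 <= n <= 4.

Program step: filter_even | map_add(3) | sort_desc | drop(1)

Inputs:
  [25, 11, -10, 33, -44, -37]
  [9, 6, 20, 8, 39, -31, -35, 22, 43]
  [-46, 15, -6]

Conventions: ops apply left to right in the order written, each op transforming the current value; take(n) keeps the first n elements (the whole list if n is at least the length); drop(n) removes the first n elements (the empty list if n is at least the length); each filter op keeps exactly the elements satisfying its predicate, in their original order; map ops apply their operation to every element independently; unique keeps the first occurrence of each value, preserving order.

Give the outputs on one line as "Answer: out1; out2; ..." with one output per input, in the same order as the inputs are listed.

Execution, op by op:
  [25, 11, -10, 33, -44, -37] -> [-10, -44] -> [-7, -41] -> [-7, -41] -> [-41]
  [9, 6, 20, 8, 39, -31, -35, 22, 43] -> [6, 20, 8, 22] -> [9, 23, 11, 25] -> [25, 23, 11, 9] -> [23, 11, 9]
  [-46, 15, -6] -> [-46, -6] -> [-43, -3] -> [-3, -43] -> [-43]

[-41]; [23, 11, 9]; [-43]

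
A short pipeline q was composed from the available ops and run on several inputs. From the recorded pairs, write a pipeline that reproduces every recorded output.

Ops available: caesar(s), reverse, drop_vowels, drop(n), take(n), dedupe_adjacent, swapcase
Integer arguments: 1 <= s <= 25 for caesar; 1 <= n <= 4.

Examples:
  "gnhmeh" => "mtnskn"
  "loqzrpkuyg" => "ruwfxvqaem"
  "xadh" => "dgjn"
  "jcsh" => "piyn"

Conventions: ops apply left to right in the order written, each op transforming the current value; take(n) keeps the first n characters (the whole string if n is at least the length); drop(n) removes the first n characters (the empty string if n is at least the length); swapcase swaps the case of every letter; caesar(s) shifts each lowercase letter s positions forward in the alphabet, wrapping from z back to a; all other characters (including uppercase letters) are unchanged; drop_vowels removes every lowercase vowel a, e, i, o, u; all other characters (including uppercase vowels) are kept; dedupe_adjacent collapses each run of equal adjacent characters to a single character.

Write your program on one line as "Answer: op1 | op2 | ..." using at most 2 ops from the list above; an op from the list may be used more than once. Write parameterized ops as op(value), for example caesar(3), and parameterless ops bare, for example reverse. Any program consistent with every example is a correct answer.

caesar(19) | caesar(13)

Check, running the answer program on each example:
  "gnhmeh" -> "zgafxa" -> "mtnskn"
  "loqzrpkuyg" -> "ehjskidnrz" -> "ruwfxvqaem"
  "xadh" -> "qtwa" -> "dgjn"
  "jcsh" -> "cvla" -> "piyn"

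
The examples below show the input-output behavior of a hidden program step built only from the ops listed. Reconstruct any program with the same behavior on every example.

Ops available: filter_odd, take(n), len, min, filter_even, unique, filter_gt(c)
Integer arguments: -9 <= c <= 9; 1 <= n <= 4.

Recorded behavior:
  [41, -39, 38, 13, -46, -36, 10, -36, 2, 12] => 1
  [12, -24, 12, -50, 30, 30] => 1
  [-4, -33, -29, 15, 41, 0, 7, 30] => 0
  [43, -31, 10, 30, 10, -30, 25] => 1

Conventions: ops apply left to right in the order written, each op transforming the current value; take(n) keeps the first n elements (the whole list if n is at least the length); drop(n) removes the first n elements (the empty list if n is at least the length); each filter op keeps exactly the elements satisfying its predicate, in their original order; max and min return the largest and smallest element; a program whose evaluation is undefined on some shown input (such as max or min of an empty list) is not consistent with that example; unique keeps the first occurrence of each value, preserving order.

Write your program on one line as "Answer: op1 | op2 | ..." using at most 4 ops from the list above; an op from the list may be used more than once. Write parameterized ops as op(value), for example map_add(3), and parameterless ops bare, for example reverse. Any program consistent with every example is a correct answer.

take(4) | take(2) | filter_gt(-4) | len

Check, running the answer program on each example:
  [41, -39, 38, 13, -46, -36, 10, -36, 2, 12] -> [41, -39, 38, 13] -> [41, -39] -> [41] -> 1
  [12, -24, 12, -50, 30, 30] -> [12, -24, 12, -50] -> [12, -24] -> [12] -> 1
  [-4, -33, -29, 15, 41, 0, 7, 30] -> [-4, -33, -29, 15] -> [-4, -33] -> [] -> 0
  [43, -31, 10, 30, 10, -30, 25] -> [43, -31, 10, 30] -> [43, -31] -> [43] -> 1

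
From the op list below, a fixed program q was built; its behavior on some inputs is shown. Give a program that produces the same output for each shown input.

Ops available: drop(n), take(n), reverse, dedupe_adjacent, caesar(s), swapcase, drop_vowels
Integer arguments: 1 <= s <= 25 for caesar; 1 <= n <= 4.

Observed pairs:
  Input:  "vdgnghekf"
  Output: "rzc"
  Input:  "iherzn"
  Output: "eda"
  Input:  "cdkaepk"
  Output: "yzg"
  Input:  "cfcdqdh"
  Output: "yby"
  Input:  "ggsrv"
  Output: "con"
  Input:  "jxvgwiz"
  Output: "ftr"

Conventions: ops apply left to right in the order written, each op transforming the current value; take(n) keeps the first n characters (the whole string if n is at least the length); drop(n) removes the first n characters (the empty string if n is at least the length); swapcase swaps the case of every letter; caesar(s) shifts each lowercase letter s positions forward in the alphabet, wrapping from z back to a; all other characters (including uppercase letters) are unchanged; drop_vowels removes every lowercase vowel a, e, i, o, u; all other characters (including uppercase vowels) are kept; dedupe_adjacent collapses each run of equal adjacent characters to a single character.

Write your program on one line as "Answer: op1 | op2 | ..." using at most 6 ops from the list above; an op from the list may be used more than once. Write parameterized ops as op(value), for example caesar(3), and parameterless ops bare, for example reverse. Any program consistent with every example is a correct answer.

reverse | caesar(18) | reverse | caesar(4) | dedupe_adjacent | take(3)

Check, running the answer program on each example:
  "vdgnghekf" -> "fkehgngdv" -> "xcwzyfyvn" -> "nvyfyzwcx" -> "rzcjcdagb" -> "rzcjcdagb" -> "rzc"
  "iherzn" -> "nzrehi" -> "frjwza" -> "azwjrf" -> "edanvj" -> "edanvj" -> "eda"
  "cdkaepk" -> "kpeakdc" -> "chwscvu" -> "uvcswhc" -> "yzgwalg" -> "yzgwalg" -> "yzg"
  "cfcdqdh" -> "hdqdcfc" -> "zvivuxu" -> "uxuvivz" -> "ybyzmzd" -> "ybyzmzd" -> "yby"
  "ggsrv" -> "vrsgg" -> "njkyy" -> "yykjn" -> "cconr" -> "conr" -> "con"
  "jxvgwiz" -> "ziwgvxj" -> "raoynpb" -> "bpnyoar" -> "ftrcsev" -> "ftrcsev" -> "ftr"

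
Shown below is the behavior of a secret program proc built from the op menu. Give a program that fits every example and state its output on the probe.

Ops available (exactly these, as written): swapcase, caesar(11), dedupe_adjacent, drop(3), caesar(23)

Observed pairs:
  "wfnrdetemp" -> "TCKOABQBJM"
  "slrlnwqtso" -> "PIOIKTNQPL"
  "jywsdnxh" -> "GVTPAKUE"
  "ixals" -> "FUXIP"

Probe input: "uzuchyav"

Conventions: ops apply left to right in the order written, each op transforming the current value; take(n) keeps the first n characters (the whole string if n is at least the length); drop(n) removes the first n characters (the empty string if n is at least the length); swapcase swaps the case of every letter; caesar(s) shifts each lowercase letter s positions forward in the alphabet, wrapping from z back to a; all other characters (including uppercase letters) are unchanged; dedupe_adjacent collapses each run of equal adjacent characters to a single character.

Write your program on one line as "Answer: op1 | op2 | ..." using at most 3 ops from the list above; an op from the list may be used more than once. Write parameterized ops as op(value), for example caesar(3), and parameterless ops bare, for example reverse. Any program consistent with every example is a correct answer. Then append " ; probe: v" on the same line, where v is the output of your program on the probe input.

caesar(23) | swapcase ; probe: "RWRZEVXS"

Check, running the answer program on each example:
  "wfnrdetemp" -> "tckoabqbjm" -> "TCKOABQBJM"
  "slrlnwqtso" -> "pioiktnqpl" -> "PIOIKTNQPL"
  "jywsdnxh" -> "gvtpakue" -> "GVTPAKUE"
  "ixals" -> "fuxip" -> "FUXIP"
  probe: "uzuchyav" -> "rwrzevxs" -> "RWRZEVXS"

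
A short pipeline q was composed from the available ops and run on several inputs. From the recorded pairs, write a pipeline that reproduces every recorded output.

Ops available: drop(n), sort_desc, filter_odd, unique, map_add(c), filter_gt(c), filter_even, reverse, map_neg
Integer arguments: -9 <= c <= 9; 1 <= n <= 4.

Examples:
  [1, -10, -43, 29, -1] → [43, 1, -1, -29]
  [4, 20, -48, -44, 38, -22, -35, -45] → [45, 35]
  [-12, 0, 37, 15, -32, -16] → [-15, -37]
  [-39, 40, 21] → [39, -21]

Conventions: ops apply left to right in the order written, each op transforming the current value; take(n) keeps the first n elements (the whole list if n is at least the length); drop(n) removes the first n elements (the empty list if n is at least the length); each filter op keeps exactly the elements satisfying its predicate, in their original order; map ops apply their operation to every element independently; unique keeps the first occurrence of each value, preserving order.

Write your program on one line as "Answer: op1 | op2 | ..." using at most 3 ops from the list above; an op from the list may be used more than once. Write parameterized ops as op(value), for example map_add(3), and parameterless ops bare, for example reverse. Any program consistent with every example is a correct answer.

map_neg | sort_desc | filter_odd

Check, running the answer program on each example:
  [1, -10, -43, 29, -1] -> [-1, 10, 43, -29, 1] -> [43, 10, 1, -1, -29] -> [43, 1, -1, -29]
  [4, 20, -48, -44, 38, -22, -35, -45] -> [-4, -20, 48, 44, -38, 22, 35, 45] -> [48, 45, 44, 35, 22, -4, -20, -38] -> [45, 35]
  [-12, 0, 37, 15, -32, -16] -> [12, 0, -37, -15, 32, 16] -> [32, 16, 12, 0, -15, -37] -> [-15, -37]
  [-39, 40, 21] -> [39, -40, -21] -> [39, -21, -40] -> [39, -21]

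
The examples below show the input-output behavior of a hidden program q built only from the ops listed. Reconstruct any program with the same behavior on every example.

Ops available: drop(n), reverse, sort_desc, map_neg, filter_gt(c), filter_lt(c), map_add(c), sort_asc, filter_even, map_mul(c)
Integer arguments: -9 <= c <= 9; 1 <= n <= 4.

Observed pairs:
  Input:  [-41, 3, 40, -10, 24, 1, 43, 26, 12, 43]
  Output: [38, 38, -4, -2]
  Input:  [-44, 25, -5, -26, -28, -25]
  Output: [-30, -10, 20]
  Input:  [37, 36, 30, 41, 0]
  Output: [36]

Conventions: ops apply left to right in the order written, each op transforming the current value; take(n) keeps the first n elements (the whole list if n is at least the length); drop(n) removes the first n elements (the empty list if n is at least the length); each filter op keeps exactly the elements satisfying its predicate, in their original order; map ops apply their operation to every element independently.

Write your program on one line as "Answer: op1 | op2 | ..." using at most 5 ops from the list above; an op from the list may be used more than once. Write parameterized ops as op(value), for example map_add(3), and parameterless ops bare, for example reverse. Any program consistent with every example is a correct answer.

map_add(-5) | drop(1) | filter_even | reverse

Check, running the answer program on each example:
  [-41, 3, 40, -10, 24, 1, 43, 26, 12, 43] -> [-46, -2, 35, -15, 19, -4, 38, 21, 7, 38] -> [-2, 35, -15, 19, -4, 38, 21, 7, 38] -> [-2, -4, 38, 38] -> [38, 38, -4, -2]
  [-44, 25, -5, -26, -28, -25] -> [-49, 20, -10, -31, -33, -30] -> [20, -10, -31, -33, -30] -> [20, -10, -30] -> [-30, -10, 20]
  [37, 36, 30, 41, 0] -> [32, 31, 25, 36, -5] -> [31, 25, 36, -5] -> [36] -> [36]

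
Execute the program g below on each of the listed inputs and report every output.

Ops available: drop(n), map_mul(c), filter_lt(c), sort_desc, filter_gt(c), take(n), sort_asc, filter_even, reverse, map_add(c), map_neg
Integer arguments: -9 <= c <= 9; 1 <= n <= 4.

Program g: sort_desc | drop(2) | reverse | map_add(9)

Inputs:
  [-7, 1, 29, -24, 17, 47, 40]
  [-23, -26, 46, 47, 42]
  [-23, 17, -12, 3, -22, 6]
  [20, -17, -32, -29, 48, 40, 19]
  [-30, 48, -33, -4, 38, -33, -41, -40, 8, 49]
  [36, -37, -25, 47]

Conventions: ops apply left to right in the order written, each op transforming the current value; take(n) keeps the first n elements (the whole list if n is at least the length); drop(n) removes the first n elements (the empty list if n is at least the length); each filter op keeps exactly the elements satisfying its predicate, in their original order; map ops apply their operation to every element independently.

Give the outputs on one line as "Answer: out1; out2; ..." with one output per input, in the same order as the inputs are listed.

[-15, 2, 10, 26, 38]; [-17, -14, 51]; [-14, -13, -3, 12]; [-23, -20, -8, 28, 29]; [-32, -31, -24, -24, -21, 5, 17, 47]; [-28, -16]

Execution, op by op:
  [-7, 1, 29, -24, 17, 47, 40] -> [47, 40, 29, 17, 1, -7, -24] -> [29, 17, 1, -7, -24] -> [-24, -7, 1, 17, 29] -> [-15, 2, 10, 26, 38]
  [-23, -26, 46, 47, 42] -> [47, 46, 42, -23, -26] -> [42, -23, -26] -> [-26, -23, 42] -> [-17, -14, 51]
  [-23, 17, -12, 3, -22, 6] -> [17, 6, 3, -12, -22, -23] -> [3, -12, -22, -23] -> [-23, -22, -12, 3] -> [-14, -13, -3, 12]
  [20, -17, -32, -29, 48, 40, 19] -> [48, 40, 20, 19, -17, -29, -32] -> [20, 19, -17, -29, -32] -> [-32, -29, -17, 19, 20] -> [-23, -20, -8, 28, 29]
  [-30, 48, -33, -4, 38, -33, -41, -40, 8, 49] -> [49, 48, 38, 8, -4, -30, -33, -33, -40, -41] -> [38, 8, -4, -30, -33, -33, -40, -41] -> [-41, -40, -33, -33, -30, -4, 8, 38] -> [-32, -31, -24, -24, -21, 5, 17, 47]
  [36, -37, -25, 47] -> [47, 36, -25, -37] -> [-25, -37] -> [-37, -25] -> [-28, -16]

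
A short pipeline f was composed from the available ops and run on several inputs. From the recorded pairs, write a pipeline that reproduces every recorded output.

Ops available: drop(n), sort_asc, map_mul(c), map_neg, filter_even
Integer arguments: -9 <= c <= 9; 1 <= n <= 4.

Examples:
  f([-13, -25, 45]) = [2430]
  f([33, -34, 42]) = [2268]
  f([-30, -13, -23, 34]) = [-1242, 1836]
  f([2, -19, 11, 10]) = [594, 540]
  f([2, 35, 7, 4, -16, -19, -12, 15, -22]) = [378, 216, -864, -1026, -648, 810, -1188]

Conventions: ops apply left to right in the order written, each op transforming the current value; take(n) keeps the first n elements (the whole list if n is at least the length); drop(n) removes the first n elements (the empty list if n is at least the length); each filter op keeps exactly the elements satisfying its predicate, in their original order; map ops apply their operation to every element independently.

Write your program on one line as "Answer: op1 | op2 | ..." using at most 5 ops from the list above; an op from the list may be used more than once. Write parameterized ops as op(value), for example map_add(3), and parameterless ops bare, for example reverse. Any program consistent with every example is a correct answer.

map_neg | map_mul(-6) | map_mul(-9) | drop(2) | map_neg

Check, running the answer program on each example:
  [-13, -25, 45] -> [13, 25, -45] -> [-78, -150, 270] -> [702, 1350, -2430] -> [-2430] -> [2430]
  [33, -34, 42] -> [-33, 34, -42] -> [198, -204, 252] -> [-1782, 1836, -2268] -> [-2268] -> [2268]
  [-30, -13, -23, 34] -> [30, 13, 23, -34] -> [-180, -78, -138, 204] -> [1620, 702, 1242, -1836] -> [1242, -1836] -> [-1242, 1836]
  [2, -19, 11, 10] -> [-2, 19, -11, -10] -> [12, -114, 66, 60] -> [-108, 1026, -594, -540] -> [-594, -540] -> [594, 540]
  [2, 35, 7, 4, -16, -19, -12, 15, -22] -> [-2, -35, -7, -4, 16, 19, 12, -15, 22] -> [12, 210, 42, 24, -96, -114, -72, 90, -132] -> [-108, -1890, -378, -216, 864, 1026, 648, -810, 1188] -> [-378, -216, 864, 1026, 648, -810, 1188] -> [378, 216, -864, -1026, -648, 810, -1188]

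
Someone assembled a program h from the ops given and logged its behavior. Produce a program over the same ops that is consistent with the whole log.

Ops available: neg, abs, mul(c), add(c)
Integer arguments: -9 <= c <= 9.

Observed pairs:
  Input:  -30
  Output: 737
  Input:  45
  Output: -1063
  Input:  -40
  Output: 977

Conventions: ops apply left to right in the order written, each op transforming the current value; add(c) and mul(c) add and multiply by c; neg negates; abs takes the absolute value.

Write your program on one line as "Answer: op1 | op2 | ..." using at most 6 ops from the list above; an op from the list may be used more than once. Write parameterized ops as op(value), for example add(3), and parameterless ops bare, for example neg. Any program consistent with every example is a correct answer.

mul(-2) | mul(2) | add(3) | mul(-1) | mul(-6) | add(-1)

Check, running the answer program on each example:
  -30 -> 60 -> 120 -> 123 -> -123 -> 738 -> 737
  45 -> -90 -> -180 -> -177 -> 177 -> -1062 -> -1063
  -40 -> 80 -> 160 -> 163 -> -163 -> 978 -> 977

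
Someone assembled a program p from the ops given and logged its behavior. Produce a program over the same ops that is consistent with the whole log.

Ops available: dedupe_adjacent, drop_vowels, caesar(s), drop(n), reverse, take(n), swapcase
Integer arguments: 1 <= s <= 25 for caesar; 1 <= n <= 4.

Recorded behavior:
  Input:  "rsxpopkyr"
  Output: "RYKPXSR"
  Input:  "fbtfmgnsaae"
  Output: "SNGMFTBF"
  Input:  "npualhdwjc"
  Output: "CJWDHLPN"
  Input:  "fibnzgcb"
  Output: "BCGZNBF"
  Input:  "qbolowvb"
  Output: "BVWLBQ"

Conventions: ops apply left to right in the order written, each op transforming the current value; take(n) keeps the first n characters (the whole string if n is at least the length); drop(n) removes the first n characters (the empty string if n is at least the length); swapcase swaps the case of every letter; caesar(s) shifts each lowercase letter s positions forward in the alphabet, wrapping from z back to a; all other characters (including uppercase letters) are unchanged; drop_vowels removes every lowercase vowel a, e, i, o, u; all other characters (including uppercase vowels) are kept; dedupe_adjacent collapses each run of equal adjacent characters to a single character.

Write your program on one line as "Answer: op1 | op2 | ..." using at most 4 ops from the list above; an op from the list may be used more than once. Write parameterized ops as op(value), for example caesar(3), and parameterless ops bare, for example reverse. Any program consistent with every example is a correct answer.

reverse | drop_vowels | swapcase | dedupe_adjacent

Check, running the answer program on each example:
  "rsxpopkyr" -> "rykpopxsr" -> "rykppxsr" -> "RYKPPXSR" -> "RYKPXSR"
  "fbtfmgnsaae" -> "eaasngmftbf" -> "sngmftbf" -> "SNGMFTBF" -> "SNGMFTBF"
  "npualhdwjc" -> "cjwdhlaupn" -> "cjwdhlpn" -> "CJWDHLPN" -> "CJWDHLPN"
  "fibnzgcb" -> "bcgznbif" -> "bcgznbf" -> "BCGZNBF" -> "BCGZNBF"
  "qbolowvb" -> "bvwolobq" -> "bvwlbq" -> "BVWLBQ" -> "BVWLBQ"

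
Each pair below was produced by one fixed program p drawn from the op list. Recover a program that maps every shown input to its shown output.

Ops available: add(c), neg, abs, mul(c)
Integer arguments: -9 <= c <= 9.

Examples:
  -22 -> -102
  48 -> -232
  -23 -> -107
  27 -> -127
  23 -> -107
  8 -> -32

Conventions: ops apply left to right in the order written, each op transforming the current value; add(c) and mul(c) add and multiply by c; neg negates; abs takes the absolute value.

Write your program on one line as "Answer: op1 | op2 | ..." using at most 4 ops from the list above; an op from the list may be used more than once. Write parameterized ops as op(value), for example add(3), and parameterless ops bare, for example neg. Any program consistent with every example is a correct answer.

abs | mul(-5) | add(8)

Check, running the answer program on each example:
  -22 -> 22 -> -110 -> -102
  48 -> 48 -> -240 -> -232
  -23 -> 23 -> -115 -> -107
  27 -> 27 -> -135 -> -127
  23 -> 23 -> -115 -> -107
  8 -> 8 -> -40 -> -32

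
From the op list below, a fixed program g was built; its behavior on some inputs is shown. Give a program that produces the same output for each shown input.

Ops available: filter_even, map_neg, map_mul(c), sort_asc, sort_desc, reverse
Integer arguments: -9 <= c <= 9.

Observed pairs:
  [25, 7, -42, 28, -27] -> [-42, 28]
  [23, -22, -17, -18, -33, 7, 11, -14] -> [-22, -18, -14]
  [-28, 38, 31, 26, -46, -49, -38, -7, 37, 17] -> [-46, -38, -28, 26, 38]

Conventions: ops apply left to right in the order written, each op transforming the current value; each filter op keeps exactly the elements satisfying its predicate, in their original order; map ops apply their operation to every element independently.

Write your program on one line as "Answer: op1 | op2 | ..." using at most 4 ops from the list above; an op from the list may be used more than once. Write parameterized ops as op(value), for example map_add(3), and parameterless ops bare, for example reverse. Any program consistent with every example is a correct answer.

filter_even | sort_desc | reverse

Check, running the answer program on each example:
  [25, 7, -42, 28, -27] -> [-42, 28] -> [28, -42] -> [-42, 28]
  [23, -22, -17, -18, -33, 7, 11, -14] -> [-22, -18, -14] -> [-14, -18, -22] -> [-22, -18, -14]
  [-28, 38, 31, 26, -46, -49, -38, -7, 37, 17] -> [-28, 38, 26, -46, -38] -> [38, 26, -28, -38, -46] -> [-46, -38, -28, 26, 38]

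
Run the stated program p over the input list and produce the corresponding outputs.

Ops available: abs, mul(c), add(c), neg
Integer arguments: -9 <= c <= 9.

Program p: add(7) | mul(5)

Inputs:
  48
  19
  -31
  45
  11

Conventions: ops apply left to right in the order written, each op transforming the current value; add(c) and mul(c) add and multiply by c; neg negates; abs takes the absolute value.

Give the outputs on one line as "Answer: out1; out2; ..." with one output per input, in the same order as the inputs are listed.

Execution, op by op:
  48 -> 55 -> 275
  19 -> 26 -> 130
  -31 -> -24 -> -120
  45 -> 52 -> 260
  11 -> 18 -> 90

275; 130; -120; 260; 90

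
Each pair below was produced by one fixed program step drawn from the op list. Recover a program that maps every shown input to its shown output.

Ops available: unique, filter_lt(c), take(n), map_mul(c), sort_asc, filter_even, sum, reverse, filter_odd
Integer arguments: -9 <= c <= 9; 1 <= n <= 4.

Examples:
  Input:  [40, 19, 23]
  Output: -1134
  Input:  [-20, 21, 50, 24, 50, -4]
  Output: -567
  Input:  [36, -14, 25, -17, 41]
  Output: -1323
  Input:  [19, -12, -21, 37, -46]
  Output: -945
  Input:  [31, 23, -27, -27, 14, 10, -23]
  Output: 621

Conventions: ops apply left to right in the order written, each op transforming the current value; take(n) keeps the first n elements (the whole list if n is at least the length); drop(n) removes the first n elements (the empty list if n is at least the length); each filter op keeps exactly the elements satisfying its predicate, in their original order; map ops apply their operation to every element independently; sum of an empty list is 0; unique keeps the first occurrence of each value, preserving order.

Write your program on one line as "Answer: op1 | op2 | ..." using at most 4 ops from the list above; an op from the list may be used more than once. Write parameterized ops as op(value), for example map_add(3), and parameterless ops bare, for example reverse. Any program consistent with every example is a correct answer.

filter_odd | map_mul(3) | map_mul(-9) | sum

Check, running the answer program on each example:
  [40, 19, 23] -> [19, 23] -> [57, 69] -> [-513, -621] -> -1134
  [-20, 21, 50, 24, 50, -4] -> [21] -> [63] -> [-567] -> -567
  [36, -14, 25, -17, 41] -> [25, -17, 41] -> [75, -51, 123] -> [-675, 459, -1107] -> -1323
  [19, -12, -21, 37, -46] -> [19, -21, 37] -> [57, -63, 111] -> [-513, 567, -999] -> -945
  [31, 23, -27, -27, 14, 10, -23] -> [31, 23, -27, -27, -23] -> [93, 69, -81, -81, -69] -> [-837, -621, 729, 729, 621] -> 621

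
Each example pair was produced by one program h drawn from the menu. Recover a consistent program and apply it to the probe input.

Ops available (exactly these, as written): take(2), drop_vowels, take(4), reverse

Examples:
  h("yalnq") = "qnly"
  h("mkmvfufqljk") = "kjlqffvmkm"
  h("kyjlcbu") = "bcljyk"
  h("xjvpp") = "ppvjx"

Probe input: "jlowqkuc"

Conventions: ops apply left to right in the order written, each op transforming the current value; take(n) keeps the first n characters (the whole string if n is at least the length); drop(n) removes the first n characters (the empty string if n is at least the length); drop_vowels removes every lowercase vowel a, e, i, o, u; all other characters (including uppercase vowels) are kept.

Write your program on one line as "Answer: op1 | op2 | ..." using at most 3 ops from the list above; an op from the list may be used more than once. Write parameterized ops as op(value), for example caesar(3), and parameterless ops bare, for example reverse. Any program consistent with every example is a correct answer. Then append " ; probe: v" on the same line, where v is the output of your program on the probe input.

reverse | drop_vowels ; probe: "ckqwlj"

Check, running the answer program on each example:
  "yalnq" -> "qnlay" -> "qnly"
  "mkmvfufqljk" -> "kjlqfufvmkm" -> "kjlqffvmkm"
  "kyjlcbu" -> "ubcljyk" -> "bcljyk"
  "xjvpp" -> "ppvjx" -> "ppvjx"
  probe: "jlowqkuc" -> "cukqwolj" -> "ckqwlj"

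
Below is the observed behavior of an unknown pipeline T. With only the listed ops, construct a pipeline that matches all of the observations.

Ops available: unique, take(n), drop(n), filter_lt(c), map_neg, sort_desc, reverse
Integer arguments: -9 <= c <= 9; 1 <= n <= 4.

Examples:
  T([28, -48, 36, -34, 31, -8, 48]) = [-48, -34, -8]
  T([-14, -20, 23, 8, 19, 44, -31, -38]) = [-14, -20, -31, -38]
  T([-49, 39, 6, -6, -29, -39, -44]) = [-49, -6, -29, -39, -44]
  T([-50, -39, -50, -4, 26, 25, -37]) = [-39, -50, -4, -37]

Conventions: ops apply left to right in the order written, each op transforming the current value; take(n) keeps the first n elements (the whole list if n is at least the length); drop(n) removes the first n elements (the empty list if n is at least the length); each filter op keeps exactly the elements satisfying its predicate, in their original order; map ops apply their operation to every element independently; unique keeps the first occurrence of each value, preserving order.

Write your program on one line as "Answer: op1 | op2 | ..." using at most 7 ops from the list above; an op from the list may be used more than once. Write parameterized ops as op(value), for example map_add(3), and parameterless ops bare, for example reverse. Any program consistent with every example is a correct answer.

map_neg | reverse | unique | map_neg | reverse | filter_lt(-3)

Check, running the answer program on each example:
  [28, -48, 36, -34, 31, -8, 48] -> [-28, 48, -36, 34, -31, 8, -48] -> [-48, 8, -31, 34, -36, 48, -28] -> [-48, 8, -31, 34, -36, 48, -28] -> [48, -8, 31, -34, 36, -48, 28] -> [28, -48, 36, -34, 31, -8, 48] -> [-48, -34, -8]
  [-14, -20, 23, 8, 19, 44, -31, -38] -> [14, 20, -23, -8, -19, -44, 31, 38] -> [38, 31, -44, -19, -8, -23, 20, 14] -> [38, 31, -44, -19, -8, -23, 20, 14] -> [-38, -31, 44, 19, 8, 23, -20, -14] -> [-14, -20, 23, 8, 19, 44, -31, -38] -> [-14, -20, -31, -38]
  [-49, 39, 6, -6, -29, -39, -44] -> [49, -39, -6, 6, 29, 39, 44] -> [44, 39, 29, 6, -6, -39, 49] -> [44, 39, 29, 6, -6, -39, 49] -> [-44, -39, -29, -6, 6, 39, -49] -> [-49, 39, 6, -6, -29, -39, -44] -> [-49, -6, -29, -39, -44]
  [-50, -39, -50, -4, 26, 25, -37] -> [50, 39, 50, 4, -26, -25, 37] -> [37, -25, -26, 4, 50, 39, 50] -> [37, -25, -26, 4, 50, 39] -> [-37, 25, 26, -4, -50, -39] -> [-39, -50, -4, 26, 25, -37] -> [-39, -50, -4, -37]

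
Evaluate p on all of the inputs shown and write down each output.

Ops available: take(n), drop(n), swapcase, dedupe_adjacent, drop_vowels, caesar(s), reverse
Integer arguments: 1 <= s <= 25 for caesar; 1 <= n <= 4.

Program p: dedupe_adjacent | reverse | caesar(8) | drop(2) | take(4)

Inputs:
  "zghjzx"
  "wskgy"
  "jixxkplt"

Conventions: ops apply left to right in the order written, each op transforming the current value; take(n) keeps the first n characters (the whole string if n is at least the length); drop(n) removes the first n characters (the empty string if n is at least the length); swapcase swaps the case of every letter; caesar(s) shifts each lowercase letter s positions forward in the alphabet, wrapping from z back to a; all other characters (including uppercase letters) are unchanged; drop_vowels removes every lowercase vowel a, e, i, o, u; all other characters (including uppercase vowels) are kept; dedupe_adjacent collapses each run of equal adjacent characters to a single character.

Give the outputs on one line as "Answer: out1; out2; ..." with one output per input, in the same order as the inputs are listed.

"rpoh"; "sae"; "xsfq"

Execution, op by op:
  "zghjzx" -> "zghjzx" -> "xzjhgz" -> "fhrpoh" -> "rpoh" -> "rpoh"
  "wskgy" -> "wskgy" -> "ygksw" -> "gosae" -> "sae" -> "sae"
  "jixxkplt" -> "jixkplt" -> "tlpkxij" -> "btxsfqr" -> "xsfqr" -> "xsfq"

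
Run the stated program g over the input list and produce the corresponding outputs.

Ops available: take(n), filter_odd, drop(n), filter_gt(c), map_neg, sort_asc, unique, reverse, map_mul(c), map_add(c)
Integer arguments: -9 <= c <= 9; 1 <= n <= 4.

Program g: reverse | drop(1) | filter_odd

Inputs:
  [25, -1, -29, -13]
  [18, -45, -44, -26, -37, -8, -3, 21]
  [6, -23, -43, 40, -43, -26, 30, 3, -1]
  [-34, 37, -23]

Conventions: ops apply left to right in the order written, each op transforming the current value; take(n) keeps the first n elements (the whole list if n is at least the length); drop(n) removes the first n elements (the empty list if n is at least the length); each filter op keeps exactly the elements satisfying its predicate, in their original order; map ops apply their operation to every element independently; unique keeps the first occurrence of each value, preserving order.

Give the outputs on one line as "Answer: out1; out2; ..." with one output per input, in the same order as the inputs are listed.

[-29, -1, 25]; [-3, -37, -45]; [3, -43, -43, -23]; [37]

Execution, op by op:
  [25, -1, -29, -13] -> [-13, -29, -1, 25] -> [-29, -1, 25] -> [-29, -1, 25]
  [18, -45, -44, -26, -37, -8, -3, 21] -> [21, -3, -8, -37, -26, -44, -45, 18] -> [-3, -8, -37, -26, -44, -45, 18] -> [-3, -37, -45]
  [6, -23, -43, 40, -43, -26, 30, 3, -1] -> [-1, 3, 30, -26, -43, 40, -43, -23, 6] -> [3, 30, -26, -43, 40, -43, -23, 6] -> [3, -43, -43, -23]
  [-34, 37, -23] -> [-23, 37, -34] -> [37, -34] -> [37]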